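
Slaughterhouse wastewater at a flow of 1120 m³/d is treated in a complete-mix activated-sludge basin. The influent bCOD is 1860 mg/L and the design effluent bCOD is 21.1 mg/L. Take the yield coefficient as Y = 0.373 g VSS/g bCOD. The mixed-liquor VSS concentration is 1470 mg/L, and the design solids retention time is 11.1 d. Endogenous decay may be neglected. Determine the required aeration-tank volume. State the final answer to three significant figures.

With k_d = 0 the design equation reduces to V = Y Q (S₀−S) θ_c / X = 0.373 × 1120 × (1860 − 21.1) × 11.1 / 1470 = 5801 m³.

V ≈ 5800 m³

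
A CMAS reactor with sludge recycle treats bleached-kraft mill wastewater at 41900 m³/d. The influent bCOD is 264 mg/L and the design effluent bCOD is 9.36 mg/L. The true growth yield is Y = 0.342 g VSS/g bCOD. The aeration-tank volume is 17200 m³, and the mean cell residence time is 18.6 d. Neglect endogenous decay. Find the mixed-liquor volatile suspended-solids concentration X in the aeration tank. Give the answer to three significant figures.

X ≈ 3950 mg/L

From V·X = Y·Q·(S₀ − S)·θ_c (decay neglected): X = 0.342 × 41900 × (264 − 9.36) × 18.6 / 17200 = 3946 mg/L.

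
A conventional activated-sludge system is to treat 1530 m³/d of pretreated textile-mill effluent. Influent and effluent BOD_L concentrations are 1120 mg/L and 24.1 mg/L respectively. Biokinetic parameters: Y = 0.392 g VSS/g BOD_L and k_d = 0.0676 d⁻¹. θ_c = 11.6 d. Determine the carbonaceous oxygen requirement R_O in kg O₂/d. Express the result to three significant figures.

R_O ≈ 1150 kg O₂/d

Y_obs = Y / (1 + k_d θ_c) = 0.392 / (1 + 0.0676 × 11.6) = 0.392 / 1.784 = 0.2197.
ΔS = 1120 − 24.1 = 1096 mg/L, so the substrate removal rate is 1530 × 1096/1000 = 1677 kg BOD_L/d.
P_X = Y_obs·Q·(S₀ − S) = 0.2197 × 1677 = 368.4 kg VSS/d.
R_O = Q·(S₀ − S) − 1.42·P_X = 1677 − 1.42 × 368.4 = 1154 kg O₂/d.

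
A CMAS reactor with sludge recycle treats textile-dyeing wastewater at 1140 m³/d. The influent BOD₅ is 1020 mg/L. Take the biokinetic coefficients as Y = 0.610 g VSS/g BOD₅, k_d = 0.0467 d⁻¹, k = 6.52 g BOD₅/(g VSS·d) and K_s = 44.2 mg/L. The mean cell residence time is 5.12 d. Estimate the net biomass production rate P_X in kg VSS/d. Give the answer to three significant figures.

P_X ≈ 571 kg VSS/d

From the Monod/SRT balance for a CMAS, S = K_s·(1+k_d θ_c)/[θ_c·(Y k − k_d) − 1] = 44.2 × (1 + 0.0467 × 5.12) / [5.12 × (0.610 × 6.52 − 0.0467) − 1] = 54.77 / 19.12 = 2.864 mg/L.
Correct the yield for decay: Y_obs = Y/(1 + k_d θ_c) = 0.610 / (1 + 0.0467 × 5.12) = 0.610 / 1.239 = 0.4923.
Q·(S₀ − S) = 1140 × (1020 − 2.86) × 10⁻³ = 1160 kg/d removed.
Net biomass production P_X = Y_obs × Q·(S₀ − S) = 0.4923 × 1160 = 570.8 kg VSS/d.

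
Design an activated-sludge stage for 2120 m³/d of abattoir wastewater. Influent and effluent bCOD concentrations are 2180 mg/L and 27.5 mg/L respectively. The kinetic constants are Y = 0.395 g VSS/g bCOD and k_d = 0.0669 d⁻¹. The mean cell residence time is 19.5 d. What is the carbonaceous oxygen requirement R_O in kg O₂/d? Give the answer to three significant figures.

The observed yield is Y_obs = Y/(1 + k_d·θ_c) = 0.395 / (1 + 0.0669 × 19.5) = 0.395 / 2.305 = 0.1714 g VSS per g bCOD removed.
ΔS = 2180 − 27.5 = 2152 mg/L, so the substrate removal rate is 2120 × 2152/1000 = 4563 kg bCOD/d.
Biomass synthesised: P_X = Y_obs × 4563 = 782.1 kg VSS/d.
R_O = Q·(S₀ − S) − 1.42·P_X = 4563 − 1.42 × 782.1 = 3453 kg O₂/d.

R_O ≈ 3450 kg O₂/d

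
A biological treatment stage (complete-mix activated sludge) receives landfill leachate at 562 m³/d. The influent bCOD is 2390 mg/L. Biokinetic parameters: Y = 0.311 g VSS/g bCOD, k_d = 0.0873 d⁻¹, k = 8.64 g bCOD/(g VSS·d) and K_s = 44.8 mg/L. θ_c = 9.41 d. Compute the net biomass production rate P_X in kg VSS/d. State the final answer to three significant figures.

P_X ≈ 229 kg VSS/d

For a completely mixed reactor with recycle the Lawrence–McCarty relation gives S = K_s·(1 + k_d·θ_c) / [θ_c·(Y·k − k_d) − 1] = 44.8 × (1 + 0.0873 × 9.41) / [9.41 × (0.311 × 8.64 − 0.0873) − 1] = 81.60 / 23.46 = 3.478 mg/L.
Y_obs = Y / (1 + k_d θ_c) = 0.311 / (1 + 0.0873 × 9.41) = 0.311 / 1.821 = 0.1707.
Substrate removed = Q·(S₀ − S) = 562 m³/d × (2390 − 3.48) g/m³ = 1.34×10^6 g/d = 1341 kg/d.
P_X = Y_obs · Q(S₀ − S) = 0.1707 × 1341 = 229.0 kg VSS/d.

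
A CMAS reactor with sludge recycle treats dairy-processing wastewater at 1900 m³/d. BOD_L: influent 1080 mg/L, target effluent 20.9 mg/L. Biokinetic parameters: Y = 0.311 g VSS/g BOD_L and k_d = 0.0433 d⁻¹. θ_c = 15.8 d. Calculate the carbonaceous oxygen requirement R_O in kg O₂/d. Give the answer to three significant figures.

The observed yield is Y_obs = Y/(1 + k_d·θ_c) = 0.311 / (1 + 0.0433 × 15.8) = 0.311 / 1.684 = 0.1847 g VSS per g BOD_L removed.
Substrate removed = Q·(S₀ − S) = 1900 m³/d × (1080 − 20.9) g/m³ = 2.01×10^6 g/d = 2012 kg/d.
P_X = Y_obs·Q·(S₀ − S) = 0.1847 × 2012 = 371.6 kg VSS/d.
R_O = Q·ΔS − 1.42 P_X = 2012 − 527.7 = 1485 kg O₂/d.

R_O ≈ 1480 kg O₂/d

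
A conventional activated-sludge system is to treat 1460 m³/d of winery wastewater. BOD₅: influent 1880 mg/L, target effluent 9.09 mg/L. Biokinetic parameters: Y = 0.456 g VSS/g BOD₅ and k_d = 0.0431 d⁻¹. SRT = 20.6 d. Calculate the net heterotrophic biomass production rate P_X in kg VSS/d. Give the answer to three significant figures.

P_X ≈ 660 kg VSS/d

Y_obs = Y / (1 + k_d θ_c) = 0.456 / (1 + 0.0431 × 20.6) = 0.456 / 1.888 = 0.2415.
Mass of BOD₅ removed per day: Q(S₀ − S) = 1460 × 1871 g/m³ = 2732 kg/d.
Net biomass production P_X = Y_obs × Q·(S₀ − S) = 0.2415 × 2732 = 659.8 kg VSS/d.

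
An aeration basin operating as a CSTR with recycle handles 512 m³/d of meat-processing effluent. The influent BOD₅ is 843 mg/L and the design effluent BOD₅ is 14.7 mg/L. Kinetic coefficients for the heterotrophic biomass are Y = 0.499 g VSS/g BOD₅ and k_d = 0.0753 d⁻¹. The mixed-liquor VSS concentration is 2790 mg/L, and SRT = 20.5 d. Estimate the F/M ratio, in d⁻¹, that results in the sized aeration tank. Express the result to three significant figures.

F/M ≈ 0.253 d⁻¹

Rearranging the biomass balance for a CMAS with decay, V = Y·Q·ΔS·θ_c / [X·(1+k_d θ_c)] = 0.499 × 512 × (843 − 14.7) × 20.5 / [2790 × (1 + 0.0753 × 20.5)] = 4.34×10^6 / 7097 = 611.3 m³.
F/M = Q·S₀ / (V·X) = 512 × 843 / (611.3 × 2790) = 0.2531 g BOD₅·(g VSS·d)⁻¹.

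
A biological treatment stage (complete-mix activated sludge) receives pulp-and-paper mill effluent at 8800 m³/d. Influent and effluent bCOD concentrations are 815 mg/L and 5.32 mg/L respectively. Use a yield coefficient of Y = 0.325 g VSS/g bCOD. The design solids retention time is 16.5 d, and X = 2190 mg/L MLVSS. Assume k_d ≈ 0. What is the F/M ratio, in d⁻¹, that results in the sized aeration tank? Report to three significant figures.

With k_d = 0 the design equation reduces to V = Y Q (S₀−S) θ_c / X = 0.325 × 8800 × (815 − 5.32) × 16.5 / 2190 = 17447 m³.
F/M = Q·S₀ / (V·X) = 8800 × 815 / (17447 × 2190) = 0.1877 g bCOD·(g VSS·d)⁻¹.

F/M ≈ 0.188 d⁻¹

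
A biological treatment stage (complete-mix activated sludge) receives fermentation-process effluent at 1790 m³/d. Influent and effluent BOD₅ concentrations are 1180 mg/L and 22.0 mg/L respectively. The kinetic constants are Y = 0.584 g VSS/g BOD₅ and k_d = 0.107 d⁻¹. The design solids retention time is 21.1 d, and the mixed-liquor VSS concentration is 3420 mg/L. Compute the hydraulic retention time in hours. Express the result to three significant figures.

τ ≈ 30.7 h

From the SRT design equation V = Y Q (S₀−S) θ_c / [X (1 + k_d θ_c)] = 0.584 × 1790 × (1180 − 22.0) × 21.1 / [3420 × (1 + 0.107 × 21.1)] = 2.55×10^7 / 11141 = 2293 m³.
Hydraulic retention time τ = V/Q = 2293 / 1790 = 1.281 d = 30.74 h.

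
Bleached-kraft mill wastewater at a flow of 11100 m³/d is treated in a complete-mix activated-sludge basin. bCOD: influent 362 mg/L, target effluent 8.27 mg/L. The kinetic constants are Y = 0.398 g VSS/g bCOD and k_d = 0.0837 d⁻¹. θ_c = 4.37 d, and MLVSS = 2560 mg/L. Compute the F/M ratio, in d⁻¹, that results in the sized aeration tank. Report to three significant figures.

F/M ≈ 0.804 d⁻¹

Steady-state biomass mass balance: V·X·(1 + k_d·θ_c) = Y·Q·(S₀ − S)·θ_c, so V = 0.398 × 11100 × (362 − 8.27) × 4.37 / [2560 × (1 + 0.0837 × 4.37)] = 6.83×10^6 / 3496 = 1953 m³.
F/M = Q·S₀ / (V·X) = 11100 × 362 / (1953 × 2560) = 0.8036 g bCOD·(g VSS·d)⁻¹.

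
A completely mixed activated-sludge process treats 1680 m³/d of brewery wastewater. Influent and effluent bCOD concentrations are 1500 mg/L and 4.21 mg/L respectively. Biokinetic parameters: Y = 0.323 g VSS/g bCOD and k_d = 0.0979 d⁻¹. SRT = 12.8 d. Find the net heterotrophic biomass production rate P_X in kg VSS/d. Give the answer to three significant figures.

P_X ≈ 360 kg VSS/d

The observed yield is Y_obs = Y/(1 + k_d·θ_c) = 0.323 / (1 + 0.0979 × 12.8) = 0.323 / 2.253 = 0.1434 g VSS per g bCOD removed.
Substrate removed = Q·(S₀ − S) = 1680 m³/d × (1500 − 4.21) g/m³ = 2.51×10^6 g/d = 2513 kg/d.
Net biomass production P_X = Y_obs × Q·(S₀ − S) = 0.1434 × 2513 = 360.2 kg VSS/d.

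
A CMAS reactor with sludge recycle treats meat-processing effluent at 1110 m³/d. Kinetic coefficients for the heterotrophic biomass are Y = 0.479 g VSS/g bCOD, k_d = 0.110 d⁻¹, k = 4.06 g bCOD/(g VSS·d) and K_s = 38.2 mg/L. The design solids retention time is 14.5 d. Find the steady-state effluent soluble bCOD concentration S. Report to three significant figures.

S ≈ 3.87 mg/L

From the Monod/SRT balance for a CMAS, S = K_s·(1+k_d θ_c)/[θ_c·(Y k − k_d) − 1] = 38.2 × (1 + 0.110 × 14.5) / [14.5 × (0.479 × 4.06 − 0.110) − 1] = 99.13 / 25.60 = 3.872 mg/L.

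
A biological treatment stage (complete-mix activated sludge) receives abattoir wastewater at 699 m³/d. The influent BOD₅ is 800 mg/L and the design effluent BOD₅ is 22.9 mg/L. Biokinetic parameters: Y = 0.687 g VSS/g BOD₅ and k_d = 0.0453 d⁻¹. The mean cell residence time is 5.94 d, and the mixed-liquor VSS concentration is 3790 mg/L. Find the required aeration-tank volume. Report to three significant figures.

Rearranging the biomass balance for a CMAS with decay, V = Y·Q·ΔS·θ_c / [X·(1+k_d θ_c)] = 0.687 × 699 × (800 − 22.9) × 5.94 / [3790 × (1 + 0.0453 × 5.94)] = 2.22×10^6 / 4810 = 460.9 m³.

V ≈ 461 m³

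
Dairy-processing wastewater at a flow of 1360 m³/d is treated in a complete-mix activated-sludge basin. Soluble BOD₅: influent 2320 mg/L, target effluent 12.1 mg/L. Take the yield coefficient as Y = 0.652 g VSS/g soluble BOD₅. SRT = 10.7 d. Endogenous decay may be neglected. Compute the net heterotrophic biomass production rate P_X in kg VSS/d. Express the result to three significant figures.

With endogenous decay neglected, the observed yield equals the true yield: Y_obs = Y = 0.652 g VSS/g soluble BOD₅.
Mass of soluble BOD₅ removed per day: Q(S₀ − S) = 1360 × 2308 g/m³ = 3139 kg/d.
P_X = Y_obs · Q(S₀ − S) = 0.6520 × 3139 = 2046 kg VSS/d.

P_X ≈ 2050 kg VSS/d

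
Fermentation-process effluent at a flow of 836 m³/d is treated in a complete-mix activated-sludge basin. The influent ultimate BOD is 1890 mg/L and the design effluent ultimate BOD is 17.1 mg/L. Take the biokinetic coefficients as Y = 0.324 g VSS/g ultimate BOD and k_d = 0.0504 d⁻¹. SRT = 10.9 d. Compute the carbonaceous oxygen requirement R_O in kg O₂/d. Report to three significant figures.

The observed yield is Y_obs = Y/(1 + k_d·θ_c) = 0.324 / (1 + 0.0504 × 10.9) = 0.324 / 1.549 = 0.2091 g VSS per g ultimate BOD removed.
Mass of ultimate BOD removed per day: Q(S₀ − S) = 836 × 1873 g/m³ = 1566 kg/d.
P_X = Y_obs·Q·(S₀ − S) = 0.2091 × 1566 = 327.4 kg VSS/d.
R_O = Q·ΔS − 1.42 P_X = 1566 − 464.9 = 1101 kg O₂/d.

R_O ≈ 1100 kg O₂/d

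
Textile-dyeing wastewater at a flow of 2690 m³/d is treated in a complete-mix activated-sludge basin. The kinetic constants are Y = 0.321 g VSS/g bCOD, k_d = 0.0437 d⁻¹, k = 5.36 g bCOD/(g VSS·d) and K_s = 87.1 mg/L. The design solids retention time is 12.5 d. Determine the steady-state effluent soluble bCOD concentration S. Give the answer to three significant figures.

For a completely mixed reactor with recycle the Lawrence–McCarty relation gives S = K_s·(1 + k_d·θ_c) / [θ_c·(Y·k − k_d) − 1] = 87.1 × (1 + 0.0437 × 12.5) / [12.5 × (0.321 × 5.36 − 0.0437) − 1] = 134.7 / 19.96 = 6.747 mg/L.

S ≈ 6.75 mg/L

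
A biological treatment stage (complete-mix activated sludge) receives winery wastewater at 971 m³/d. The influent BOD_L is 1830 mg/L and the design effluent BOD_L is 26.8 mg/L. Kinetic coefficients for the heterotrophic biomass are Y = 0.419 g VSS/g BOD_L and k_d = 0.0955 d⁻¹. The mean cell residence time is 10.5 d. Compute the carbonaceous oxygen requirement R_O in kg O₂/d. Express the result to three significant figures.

R_O ≈ 1230 kg O₂/d

Y_obs = Y / (1 + k_d θ_c) = 0.419 / (1 + 0.0955 × 10.5) = 0.419 / 2.003 = 0.2092.
Substrate removed = Q·(S₀ − S) = 971 m³/d × (1830 − 26.8) g/m³ = 1.75×10^6 g/d = 1751 kg/d.
Net sludge production P_X = 0.2092 × 1751 = 366.3 kg VSS/d.
Carbonaceous O₂ demand = substrate oxidised − cell-mass equivalent = 1751 − 1.42 × 366.3 = 1231 kg O₂/d.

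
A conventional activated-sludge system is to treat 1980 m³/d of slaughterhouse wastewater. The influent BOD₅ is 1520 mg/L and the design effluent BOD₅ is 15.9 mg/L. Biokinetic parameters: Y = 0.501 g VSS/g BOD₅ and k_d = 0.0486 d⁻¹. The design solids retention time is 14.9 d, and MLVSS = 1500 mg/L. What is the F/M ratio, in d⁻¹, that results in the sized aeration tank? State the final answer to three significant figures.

F/M ≈ 0.233 d⁻¹

Steady-state biomass mass balance: V·X·(1 + k_d·θ_c) = Y·Q·(S₀ − S)·θ_c, so V = 0.501 × 1980 × (1520 − 15.9) × 14.9 / [1500 × (1 + 0.0486 × 14.9)] = 2.22×10^7 / 2586 = 8596 m³.
Food-to-microorganism ratio F/M = Q S₀ / (V X) = 1980 × 1520 / (8596 × 1500) = 0.2334 d⁻¹.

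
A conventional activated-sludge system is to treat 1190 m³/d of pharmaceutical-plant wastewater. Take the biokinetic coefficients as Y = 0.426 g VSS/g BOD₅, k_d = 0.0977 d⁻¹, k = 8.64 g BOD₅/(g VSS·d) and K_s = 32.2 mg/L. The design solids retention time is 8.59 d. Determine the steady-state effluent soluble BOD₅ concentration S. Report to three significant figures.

S ≈ 1.99 mg/L

For a completely mixed reactor with recycle the Lawrence–McCarty relation gives S = K_s·(1 + k_d·θ_c) / [θ_c·(Y·k − k_d) − 1] = 32.2 × (1 + 0.0977 × 8.59) / [8.59 × (0.426 × 8.64 − 0.0977) − 1] = 59.22 / 29.78 = 1.989 mg/L.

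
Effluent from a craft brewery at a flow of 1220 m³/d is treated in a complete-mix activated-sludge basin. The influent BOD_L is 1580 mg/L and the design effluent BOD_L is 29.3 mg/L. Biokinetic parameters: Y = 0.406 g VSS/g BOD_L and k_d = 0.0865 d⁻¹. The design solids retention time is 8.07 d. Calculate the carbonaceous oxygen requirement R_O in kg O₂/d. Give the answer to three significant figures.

R_O ≈ 1250 kg O₂/d

Correct the yield for decay: Y_obs = Y/(1 + k_d θ_c) = 0.406 / (1 + 0.0865 × 8.07) = 0.406 / 1.698 = 0.2391.
ΔS = 1580 − 29.3 = 1551 mg/L, so the substrate removal rate is 1220 × 1551/1000 = 1892 kg BOD_L/d.
Net sludge production P_X = 0.2391 × 1892 = 452.3 kg VSS/d.
R_O = Q·(S₀ − S) − 1.42·P_X = 1892 − 1.42 × 452.3 = 1250 kg O₂/d.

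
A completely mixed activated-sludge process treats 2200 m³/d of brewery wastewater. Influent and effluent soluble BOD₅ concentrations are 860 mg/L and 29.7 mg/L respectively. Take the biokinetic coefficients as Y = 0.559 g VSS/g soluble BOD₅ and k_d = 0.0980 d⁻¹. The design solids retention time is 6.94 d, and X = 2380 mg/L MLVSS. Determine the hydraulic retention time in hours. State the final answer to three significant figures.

τ ≈ 19.3 h

Steady-state biomass mass balance: V·X·(1 + k_d·θ_c) = Y·Q·(S₀ − S)·θ_c, so V = 0.559 × 2200 × (860 − 29.7) × 6.94 / [2380 × (1 + 0.0980 × 6.94)] = 7.09×10^6 / 3999 = 1772 m³.
HRT = V/Q = 1772 m³ / 2200 m³·d⁻¹ = 0.8055 d × 24 = 19.33 h.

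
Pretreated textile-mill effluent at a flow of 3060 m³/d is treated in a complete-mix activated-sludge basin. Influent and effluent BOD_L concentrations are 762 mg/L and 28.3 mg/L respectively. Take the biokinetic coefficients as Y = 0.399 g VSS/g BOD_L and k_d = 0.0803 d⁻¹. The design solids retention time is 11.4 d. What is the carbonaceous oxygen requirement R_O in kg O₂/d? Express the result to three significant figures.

Y_obs = Y / (1 + k_d θ_c) = 0.399 / (1 + 0.0803 × 11.4) = 0.399 / 1.915 = 0.2083.
Mass of BOD_L removed per day: Q(S₀ − S) = 3060 × 733.7 g/m³ = 2245 kg/d.
P_X = Y_obs·Q·(S₀ − S) = 0.2083 × 2245 = 467.7 kg VSS/d.
R_O = Q·ΔS − 1.42 P_X = 2245 − 664.1 = 1581 kg O₂/d.

R_O ≈ 1580 kg O₂/d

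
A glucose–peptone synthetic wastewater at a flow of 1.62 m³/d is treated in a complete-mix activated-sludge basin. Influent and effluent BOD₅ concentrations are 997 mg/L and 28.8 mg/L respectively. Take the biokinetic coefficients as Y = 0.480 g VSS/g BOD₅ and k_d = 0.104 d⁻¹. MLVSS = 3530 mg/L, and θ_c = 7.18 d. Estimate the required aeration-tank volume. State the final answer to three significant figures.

V ≈ 0.877 m³

Steady-state biomass mass balance: V·X·(1 + k_d·θ_c) = Y·Q·(S₀ − S)·θ_c, so V = 0.480 × 1.62 × (997 − 28.8) × 7.18 / [3530 × (1 + 0.104 × 7.18)] = 5.41×10^3 / 6166 = 0.8767 m³.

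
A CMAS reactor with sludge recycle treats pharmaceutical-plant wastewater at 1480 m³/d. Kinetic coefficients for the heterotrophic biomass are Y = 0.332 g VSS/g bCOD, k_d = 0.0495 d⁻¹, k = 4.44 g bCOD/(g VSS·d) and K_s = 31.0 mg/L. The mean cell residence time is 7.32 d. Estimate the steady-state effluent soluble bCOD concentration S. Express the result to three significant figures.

S ≈ 4.48 mg/L

For a completely mixed reactor with recycle the Lawrence–McCarty relation gives S = K_s·(1 + k_d·θ_c) / [θ_c·(Y·k − k_d) − 1] = 31.0 × (1 + 0.0495 × 7.32) / [7.32 × (0.332 × 4.44 − 0.0495) − 1] = 42.23 / 9.428 = 4.480 mg/L.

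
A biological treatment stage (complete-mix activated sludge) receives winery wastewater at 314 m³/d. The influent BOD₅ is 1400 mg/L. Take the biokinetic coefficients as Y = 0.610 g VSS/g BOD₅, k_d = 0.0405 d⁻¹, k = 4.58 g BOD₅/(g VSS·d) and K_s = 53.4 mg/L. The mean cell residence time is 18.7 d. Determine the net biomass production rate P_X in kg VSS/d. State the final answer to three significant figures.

Effluent substrate depends only on kinetics and SRT: S = K_s(1 + k_d θ_c) / [θ_c(Yk − k_d) − 1] = 53.4 × (1 + 0.0405 × 18.7) / [18.7 × (0.610 × 4.58 − 0.0405) − 1] = 93.84 / 50.49 = 1.859 mg/L.
Observed yield with endogenous decay: Y_obs = Y / (1 + k_d·θ_c) = 0.610 / (1 + 0.0405 × 18.7) = 0.610 / 1.757 = 0.3471 g VSS/g BOD₅.
ΔS = 1400 − 1.86 = 1398 mg/L, so the substrate removal rate is 314 × 1398/1000 = 439.0 kg BOD₅/d.
Biomass produced: P_X = Y_obs·Q·ΔS = 0.3471 × 439.0 ≈ 152.4 kg VSS/d.

P_X ≈ 152 kg VSS/d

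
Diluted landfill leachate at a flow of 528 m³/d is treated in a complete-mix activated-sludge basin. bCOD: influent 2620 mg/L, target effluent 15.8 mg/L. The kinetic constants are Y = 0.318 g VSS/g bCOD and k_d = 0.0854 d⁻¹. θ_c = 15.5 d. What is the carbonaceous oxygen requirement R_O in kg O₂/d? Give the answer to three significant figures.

R_O ≈ 1110 kg O₂/d

Correct the yield for decay: Y_obs = Y/(1 + k_d θ_c) = 0.318 / (1 + 0.0854 × 15.5) = 0.318 / 2.324 = 0.1369.
Substrate removed = Q·(S₀ − S) = 528 m³/d × (2620 − 15.8) g/m³ = 1.38×10^6 g/d = 1375 kg/d.
Net sludge production P_X = 0.1369 × 1375 = 188.2 kg VSS/d.
R_O = Q·(S₀ − S) − 1.42·P_X = 1375 − 1.42 × 188.2 = 1108 kg O₂/d.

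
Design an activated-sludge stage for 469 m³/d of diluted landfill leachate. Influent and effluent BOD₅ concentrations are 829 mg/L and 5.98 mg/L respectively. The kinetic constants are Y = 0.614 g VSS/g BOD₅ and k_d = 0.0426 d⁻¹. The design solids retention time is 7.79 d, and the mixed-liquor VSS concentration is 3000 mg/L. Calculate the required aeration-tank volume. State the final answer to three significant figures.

V ≈ 462 m³

From the SRT design equation V = Y Q (S₀−S) θ_c / [X (1 + k_d θ_c)] = 0.614 × 469 × (829 − 5.98) × 7.79 / [3000 × (1 + 0.0426 × 7.79)] = 1.85×10^6 / 3996 = 462.1 m³.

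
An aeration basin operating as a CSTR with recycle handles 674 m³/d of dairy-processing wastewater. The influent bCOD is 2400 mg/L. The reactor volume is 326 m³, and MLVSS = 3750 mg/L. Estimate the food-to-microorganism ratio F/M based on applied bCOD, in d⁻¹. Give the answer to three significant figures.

Food-to-microorganism ratio F/M = Q S₀ / (V X) = 674 × 2400 / (326.0 × 3750) = 1.323 d⁻¹.

F/M ≈ 1.32 d⁻¹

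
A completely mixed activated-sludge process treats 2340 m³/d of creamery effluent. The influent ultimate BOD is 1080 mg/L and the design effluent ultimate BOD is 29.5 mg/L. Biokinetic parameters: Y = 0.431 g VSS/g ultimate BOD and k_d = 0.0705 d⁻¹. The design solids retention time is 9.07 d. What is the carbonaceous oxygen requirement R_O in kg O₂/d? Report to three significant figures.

R_O ≈ 1540 kg O₂/d

Correct the yield for decay: Y_obs = Y/(1 + k_d θ_c) = 0.431 / (1 + 0.0705 × 9.07) = 0.431 / 1.639 = 0.2629.
ΔS = 1080 − 29.5 = 1050 mg/L, so the substrate removal rate is 2340 × 1050/1000 = 2458 kg ultimate BOD/d.
Biomass synthesised: P_X = Y_obs × 2458 = 646.2 kg VSS/d.
Carbonaceous O₂ demand = substrate oxidised − cell-mass equivalent = 2458 − 1.42 × 646.2 = 1541 kg O₂/d.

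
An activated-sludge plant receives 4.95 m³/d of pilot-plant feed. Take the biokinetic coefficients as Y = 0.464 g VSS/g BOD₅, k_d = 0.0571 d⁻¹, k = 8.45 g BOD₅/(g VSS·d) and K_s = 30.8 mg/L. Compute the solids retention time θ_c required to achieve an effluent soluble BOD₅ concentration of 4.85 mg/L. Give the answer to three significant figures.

At the target effluent, Y k S/(K_s+S) = 0.464×8.45×4.85/35.65 = 0.5334 d⁻¹.
Then 1/θ_c = μ − k_d = 0.5334 − 0.0571 = 0.4763 d⁻¹, giving θ_c = 2.099 d.

θ_c ≈ 2.10 d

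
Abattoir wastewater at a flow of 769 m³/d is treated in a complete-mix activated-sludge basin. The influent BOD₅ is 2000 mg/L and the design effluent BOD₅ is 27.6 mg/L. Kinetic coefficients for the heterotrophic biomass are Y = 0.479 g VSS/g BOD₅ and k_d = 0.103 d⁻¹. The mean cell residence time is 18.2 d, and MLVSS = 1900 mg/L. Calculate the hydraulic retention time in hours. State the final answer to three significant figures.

τ ≈ 75.6 h

Rearranging the biomass balance for a CMAS with decay, V = Y·Q·ΔS·θ_c / [X·(1+k_d θ_c)] = 0.479 × 769 × (2000 − 27.6) × 18.2 / [1900 × (1 + 0.103 × 18.2)] = 1.32×10^7 / 5462 = 2421 m³.
Hydraulic retention time τ = V/Q = 2421 / 769 = 3.148 d = 75.56 h.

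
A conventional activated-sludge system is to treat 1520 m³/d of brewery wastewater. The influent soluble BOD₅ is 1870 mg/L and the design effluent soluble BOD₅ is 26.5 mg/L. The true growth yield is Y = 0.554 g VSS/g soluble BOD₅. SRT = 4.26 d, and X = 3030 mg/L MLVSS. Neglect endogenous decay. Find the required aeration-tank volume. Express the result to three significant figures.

Biomass mass balance (decay neglected): V·X = Y·Q·(S₀ − S)·θ_c, so V = 0.554 × 1520 × (1870 − 26.5) × 4.26 / 3030 = 2183 m³.

V ≈ 2180 m³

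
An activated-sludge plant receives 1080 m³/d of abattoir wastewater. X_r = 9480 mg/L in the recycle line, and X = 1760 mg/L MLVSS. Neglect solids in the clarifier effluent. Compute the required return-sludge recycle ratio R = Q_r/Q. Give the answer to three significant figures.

R = Q_r/Q = X/(X_r − X) = 1760 / (9480 − 1760) = 0.2280.

R ≈ 0.228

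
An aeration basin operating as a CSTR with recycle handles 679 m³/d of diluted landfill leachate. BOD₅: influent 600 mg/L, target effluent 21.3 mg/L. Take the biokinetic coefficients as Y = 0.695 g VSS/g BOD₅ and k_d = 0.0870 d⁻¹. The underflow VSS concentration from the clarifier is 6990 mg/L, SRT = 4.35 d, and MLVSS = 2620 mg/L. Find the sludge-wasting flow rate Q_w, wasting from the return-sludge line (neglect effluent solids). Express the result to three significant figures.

Q_w ≈ 28.3 m³/d

From the SRT design equation V = Y Q (S₀−S) θ_c / [X (1 + k_d θ_c)] = 0.695 × 679 × (600 − 21.3) × 4.35 / [2620 × (1 + 0.0870 × 4.35)] = 1.19×10^6 / 3612 = 328.9 m³.
Wasting from the return line (neglecting effluent solids): Q_w = V·X / (θ_c·X_r) = 328.9 × 2620 / (4.35 × 6990) = 28.34 m³/d.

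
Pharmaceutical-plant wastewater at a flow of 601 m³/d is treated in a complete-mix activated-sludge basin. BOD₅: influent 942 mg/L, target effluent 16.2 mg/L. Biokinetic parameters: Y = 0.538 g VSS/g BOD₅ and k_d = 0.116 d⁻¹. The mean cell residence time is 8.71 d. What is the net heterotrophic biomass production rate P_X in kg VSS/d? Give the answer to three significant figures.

Y_obs = Y / (1 + k_d θ_c) = 0.538 / (1 + 0.116 × 8.71) = 0.538 / 2.010 = 0.2676.
Q·(S₀ − S) = 601 × (942 − 16.2) × 10⁻³ = 556.4 kg/d removed.
P_X = Y_obs · Q(S₀ − S) = 0.2676 × 556.4 = 148.9 kg VSS/d.

P_X ≈ 149 kg VSS/d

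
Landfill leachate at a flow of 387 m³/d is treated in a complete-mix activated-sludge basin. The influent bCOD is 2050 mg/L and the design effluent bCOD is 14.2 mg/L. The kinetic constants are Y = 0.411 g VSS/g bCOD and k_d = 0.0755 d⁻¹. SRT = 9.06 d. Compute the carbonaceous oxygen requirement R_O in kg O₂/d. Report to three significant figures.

R_O ≈ 515 kg O₂/d

Correct the yield for decay: Y_obs = Y/(1 + k_d θ_c) = 0.411 / (1 + 0.0755 × 9.06) = 0.411 / 1.684 = 0.2441.
Substrate removed = Q·(S₀ − S) = 387 m³/d × (2050 − 14.2) g/m³ = 7.88×10^5 g/d = 787.9 kg/d.
Net sludge production P_X = 0.2441 × 787.9 = 192.3 kg VSS/d.
R_O = Q·(S₀ − S) − 1.42·P_X = 787.9 − 1.42 × 192.3 = 514.8 kg O₂/d.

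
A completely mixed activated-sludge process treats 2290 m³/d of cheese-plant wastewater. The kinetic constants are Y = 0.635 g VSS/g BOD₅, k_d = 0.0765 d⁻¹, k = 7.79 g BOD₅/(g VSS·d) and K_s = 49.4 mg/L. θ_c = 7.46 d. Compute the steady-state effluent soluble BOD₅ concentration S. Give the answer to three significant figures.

S ≈ 2.20 mg/L

From the Monod/SRT balance for a CMAS, S = K_s·(1+k_d θ_c)/[θ_c·(Y k − k_d) − 1] = 49.4 × (1 + 0.0765 × 7.46) / [7.46 × (0.635 × 7.79 − 0.0765) − 1] = 77.59 / 35.33 = 2.196 mg/L.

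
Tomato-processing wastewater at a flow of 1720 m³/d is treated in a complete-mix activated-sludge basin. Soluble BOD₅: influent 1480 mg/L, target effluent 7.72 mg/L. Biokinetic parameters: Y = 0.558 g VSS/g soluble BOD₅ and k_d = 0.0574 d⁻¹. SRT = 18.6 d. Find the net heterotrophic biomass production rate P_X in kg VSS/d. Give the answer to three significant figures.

Correct the yield for decay: Y_obs = Y/(1 + k_d θ_c) = 0.558 / (1 + 0.0574 × 18.6) = 0.558 / 2.068 = 0.2699.
ΔS = 1480 − 7.72 = 1472 mg/L, so the substrate removal rate is 1720 × 1472/1000 = 2532 kg soluble BOD₅/d.
So the net sludge growth is P_X = 0.2699 × 2532 = 683.4 kg VSS/d.

P_X ≈ 683 kg VSS/d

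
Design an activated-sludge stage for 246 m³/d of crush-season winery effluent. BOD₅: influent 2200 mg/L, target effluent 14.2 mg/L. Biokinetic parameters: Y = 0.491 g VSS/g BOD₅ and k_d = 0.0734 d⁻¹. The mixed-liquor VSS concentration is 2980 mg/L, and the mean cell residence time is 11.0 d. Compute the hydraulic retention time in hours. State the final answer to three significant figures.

τ ≈ 52.6 h

Steady-state biomass mass balance: V·X·(1 + k_d·θ_c) = Y·Q·(S₀ − S)·θ_c, so V = 0.491 × 246 × (2200 − 14.2) × 11.0 / [2980 × (1 + 0.0734 × 11.0)] = 2.9×10^6 / 5386 = 539.2 m³.
HRT = V/Q = 539.2 m³ / 246 m³·d⁻¹ = 2.192 d × 24 = 52.60 h.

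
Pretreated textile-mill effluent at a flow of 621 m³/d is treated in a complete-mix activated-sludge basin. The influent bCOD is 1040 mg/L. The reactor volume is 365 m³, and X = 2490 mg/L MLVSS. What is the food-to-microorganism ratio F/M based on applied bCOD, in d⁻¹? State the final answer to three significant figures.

Food-to-microorganism ratio F/M = Q S₀ / (V X) = 621 × 1040 / (365.0 × 2490) = 0.7106 d⁻¹.

F/M ≈ 0.711 d⁻¹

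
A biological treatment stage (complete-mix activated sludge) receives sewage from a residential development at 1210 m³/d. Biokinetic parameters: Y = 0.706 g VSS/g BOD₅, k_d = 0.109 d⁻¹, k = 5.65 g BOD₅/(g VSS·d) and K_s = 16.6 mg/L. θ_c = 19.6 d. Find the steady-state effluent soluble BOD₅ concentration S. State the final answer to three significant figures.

For a completely mixed reactor with recycle the Lawrence–McCarty relation gives S = K_s·(1 + k_d·θ_c) / [θ_c·(Y·k − k_d) − 1] = 16.6 × (1 + 0.109 × 19.6) / [19.6 × (0.706 × 5.65 − 0.109) − 1] = 52.06 / 75.05 = 0.6938 mg/L.

S ≈ 0.694 mg/L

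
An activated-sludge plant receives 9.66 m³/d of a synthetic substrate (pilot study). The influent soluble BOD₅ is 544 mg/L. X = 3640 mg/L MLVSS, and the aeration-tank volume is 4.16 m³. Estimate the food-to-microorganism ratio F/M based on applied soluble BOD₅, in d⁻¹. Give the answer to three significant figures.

F/M = applied load / biomass = Q·S₀/(V·X) = 9.66 × 544 / (4.160 × 3640) = 0.3470 d⁻¹.

F/M ≈ 0.347 d⁻¹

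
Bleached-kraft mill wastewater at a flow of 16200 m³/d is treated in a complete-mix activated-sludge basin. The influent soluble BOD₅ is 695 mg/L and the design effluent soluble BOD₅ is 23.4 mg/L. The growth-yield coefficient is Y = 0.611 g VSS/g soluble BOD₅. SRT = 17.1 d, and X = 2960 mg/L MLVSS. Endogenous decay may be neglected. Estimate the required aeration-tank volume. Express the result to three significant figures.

V ≈ 38400 m³

Biomass mass balance (decay neglected): V·X = Y·Q·(S₀ − S)·θ_c, so V = 0.611 × 16200 × (695 − 23.4) × 17.1 / 2960 = 38404 m³.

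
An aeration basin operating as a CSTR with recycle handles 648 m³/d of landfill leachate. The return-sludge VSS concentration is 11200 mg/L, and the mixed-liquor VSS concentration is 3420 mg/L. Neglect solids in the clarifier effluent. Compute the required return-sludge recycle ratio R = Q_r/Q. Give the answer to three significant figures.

R = Q_r/Q = X/(X_r − X) = 3420 / (11200 − 3420) = 0.4396.

R ≈ 0.440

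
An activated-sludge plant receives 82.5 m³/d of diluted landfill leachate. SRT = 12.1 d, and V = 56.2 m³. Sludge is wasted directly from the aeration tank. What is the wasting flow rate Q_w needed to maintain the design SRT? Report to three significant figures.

Q_w ≈ 4.64 m³/d

Wasting from the aeration tank: Q_w = V / θ_c = 56.20 / 12.1 = 4.645 m³/d.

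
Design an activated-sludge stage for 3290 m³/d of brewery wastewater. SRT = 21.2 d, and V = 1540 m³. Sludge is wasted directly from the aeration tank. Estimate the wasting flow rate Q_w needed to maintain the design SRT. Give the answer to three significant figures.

Q_w ≈ 72.6 m³/d

For wasting at MLVSS concentration, Q_w = V/θ_c = 1540/21.2 = 72.64 m³/d.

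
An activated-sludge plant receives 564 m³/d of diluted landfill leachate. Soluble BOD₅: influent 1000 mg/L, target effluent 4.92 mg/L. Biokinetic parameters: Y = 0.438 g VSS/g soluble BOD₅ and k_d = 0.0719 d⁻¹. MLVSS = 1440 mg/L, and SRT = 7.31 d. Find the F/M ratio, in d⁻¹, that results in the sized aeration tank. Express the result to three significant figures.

F/M ≈ 0.479 d⁻¹

Rearranging the biomass balance for a CMAS with decay, V = Y·Q·ΔS·θ_c / [X·(1+k_d θ_c)] = 0.438 × 564 × (1000 − 4.92) × 7.31 / [1440 × (1 + 0.0719 × 7.31)] = 1.8×10^6 / 2197 = 818.0 m³.
F/M = Q·S₀ / (V·X) = 564 × 1000 / (818.0 × 1440) = 0.4788 g soluble BOD₅·(g VSS·d)⁻¹.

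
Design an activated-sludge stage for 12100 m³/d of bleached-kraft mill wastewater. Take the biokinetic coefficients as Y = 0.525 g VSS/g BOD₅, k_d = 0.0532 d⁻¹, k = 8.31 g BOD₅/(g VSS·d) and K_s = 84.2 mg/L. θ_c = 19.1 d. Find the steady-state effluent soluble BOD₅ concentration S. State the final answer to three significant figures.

S ≈ 2.09 mg/L

From the Monod/SRT balance for a CMAS, S = K_s·(1+k_d θ_c)/[θ_c·(Y k − k_d) − 1] = 84.2 × (1 + 0.0532 × 19.1) / [19.1 × (0.525 × 8.31 − 0.0532) − 1] = 169.8 / 81.31 = 2.088 mg/L.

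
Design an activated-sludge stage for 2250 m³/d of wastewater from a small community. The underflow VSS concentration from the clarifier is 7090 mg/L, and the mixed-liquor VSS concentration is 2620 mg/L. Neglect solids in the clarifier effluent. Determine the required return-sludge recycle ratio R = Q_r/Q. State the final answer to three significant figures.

Mass balance around the secondary clarifier (neglecting effluent solids): R = X / (X_r − X) = 2620 / (7090 − 2620) = 0.5861.

R ≈ 0.586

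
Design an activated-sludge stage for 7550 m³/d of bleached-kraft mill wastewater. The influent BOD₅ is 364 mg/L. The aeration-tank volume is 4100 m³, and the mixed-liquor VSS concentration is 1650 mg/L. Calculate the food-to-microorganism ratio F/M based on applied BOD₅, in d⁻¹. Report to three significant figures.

F/M ≈ 0.406 d⁻¹

F/M = Q·S₀ / (V·X) = 7550 × 364 / (4100 × 1650) = 0.4062 g BOD₅·(g VSS·d)⁻¹.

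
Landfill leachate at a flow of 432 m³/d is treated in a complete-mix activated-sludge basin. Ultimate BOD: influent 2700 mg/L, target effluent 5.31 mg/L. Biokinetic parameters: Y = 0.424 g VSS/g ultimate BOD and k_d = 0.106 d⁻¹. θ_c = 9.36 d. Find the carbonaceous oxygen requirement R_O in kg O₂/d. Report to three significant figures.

Y_obs = Y / (1 + k_d θ_c) = 0.424 / (1 + 0.106 × 9.36) = 0.424 / 1.992 = 0.2128.
Substrate removed = Q·(S₀ − S) = 432 m³/d × (2700 − 5.31) g/m³ = 1.16×10^6 g/d = 1164 kg/d.
Net sludge production P_X = 0.2128 × 1164 = 247.8 kg VSS/d.
Carbonaceous O₂ demand = substrate oxidised − cell-mass equivalent = 1164 − 1.42 × 247.8 = 812.3 kg O₂/d.

R_O ≈ 812 kg O₂/d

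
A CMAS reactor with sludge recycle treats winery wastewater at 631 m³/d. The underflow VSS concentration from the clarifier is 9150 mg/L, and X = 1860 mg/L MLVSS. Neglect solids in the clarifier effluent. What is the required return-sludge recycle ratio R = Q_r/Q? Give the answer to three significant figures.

R ≈ 0.255

Mass balance around the secondary clarifier (neglecting effluent solids): R = X / (X_r − X) = 1860 / (9150 − 1860) = 0.2551.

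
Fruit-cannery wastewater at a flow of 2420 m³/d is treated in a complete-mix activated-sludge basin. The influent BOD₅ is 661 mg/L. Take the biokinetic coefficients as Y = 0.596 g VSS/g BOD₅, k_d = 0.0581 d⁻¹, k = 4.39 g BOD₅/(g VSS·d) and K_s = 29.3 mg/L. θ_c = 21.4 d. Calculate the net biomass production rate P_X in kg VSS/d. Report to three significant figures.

For a completely mixed reactor with recycle the Lawrence–McCarty relation gives S = K_s·(1 + k_d·θ_c) / [θ_c·(Y·k − k_d) − 1] = 29.3 × (1 + 0.0581 × 21.4) / [21.4 × (0.596 × 4.39 − 0.0581) − 1] = 65.73 / 53.75 = 1.223 mg/L.
The observed yield is Y_obs = Y/(1 + k_d·θ_c) = 0.596 / (1 + 0.0581 × 21.4) = 0.596 / 2.243 = 0.2657 g VSS per g BOD₅ removed.
Substrate removed = Q·(S₀ − S) = 2420 m³/d × (661 − 1.22) g/m³ = 1.6×10^6 g/d = 1597 kg/d.
Net biomass production P_X = Y_obs × Q·(S₀ − S) = 0.2657 × 1597 = 424.2 kg VSS/d.

P_X ≈ 424 kg VSS/d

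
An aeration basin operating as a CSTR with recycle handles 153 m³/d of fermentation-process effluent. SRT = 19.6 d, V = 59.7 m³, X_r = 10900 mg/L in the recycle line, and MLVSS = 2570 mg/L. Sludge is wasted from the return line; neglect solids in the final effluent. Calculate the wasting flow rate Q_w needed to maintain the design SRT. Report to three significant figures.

Q_w ≈ 0.718 m³/d

Wasting from the return line (neglecting effluent solids): Q_w = V·X / (θ_c·X_r) = 59.70 × 2570 / (19.6 × 10900) = 0.7182 m³/d.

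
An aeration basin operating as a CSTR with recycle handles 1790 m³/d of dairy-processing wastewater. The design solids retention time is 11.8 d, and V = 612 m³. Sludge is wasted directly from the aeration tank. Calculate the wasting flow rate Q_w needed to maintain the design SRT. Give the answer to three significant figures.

Wasting from the aeration tank: Q_w = V / θ_c = 612.0 / 11.8 = 51.86 m³/d.

Q_w ≈ 51.9 m³/d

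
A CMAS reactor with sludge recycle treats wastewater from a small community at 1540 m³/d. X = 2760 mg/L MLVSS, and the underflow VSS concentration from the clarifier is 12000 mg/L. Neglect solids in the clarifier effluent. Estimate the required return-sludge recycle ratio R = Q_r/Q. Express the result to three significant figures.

R ≈ 0.299

Solids balance on the clarifier gives (1+R)X = R·X_r, so R = X/(X_r − X) = 2760 / (12000 − 2760) = 0.2987.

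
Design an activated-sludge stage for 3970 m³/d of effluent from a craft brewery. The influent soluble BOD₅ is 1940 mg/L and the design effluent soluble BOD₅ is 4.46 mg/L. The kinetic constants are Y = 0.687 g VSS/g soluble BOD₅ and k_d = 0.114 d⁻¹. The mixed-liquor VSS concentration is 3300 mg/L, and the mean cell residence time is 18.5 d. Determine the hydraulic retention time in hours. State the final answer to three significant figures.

τ ≈ 57.5 h

From the SRT design equation V = Y Q (S₀−S) θ_c / [X (1 + k_d θ_c)] = 0.687 × 3970 × (1940 − 4.46) × 18.5 / [3300 × (1 + 0.114 × 18.5)] = 9.77×10^7 / 10260 = 9519 m³.
Hydraulic retention time τ = V/Q = 9519 / 3970 = 2.398 d = 57.54 h.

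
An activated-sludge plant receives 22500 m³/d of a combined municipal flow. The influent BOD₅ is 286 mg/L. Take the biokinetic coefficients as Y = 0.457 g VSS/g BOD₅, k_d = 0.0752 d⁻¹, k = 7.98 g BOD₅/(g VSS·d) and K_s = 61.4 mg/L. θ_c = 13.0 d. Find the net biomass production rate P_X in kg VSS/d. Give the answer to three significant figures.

P_X ≈ 1470 kg VSS/d

For a completely mixed reactor with recycle the Lawrence–McCarty relation gives S = K_s·(1 + k_d·θ_c) / [θ_c·(Y·k − k_d) − 1] = 61.4 × (1 + 0.0752 × 13.0) / [13.0 × (0.457 × 7.98 − 0.0752) − 1] = 121.4 / 45.43 = 2.673 mg/L.
Y_obs = Y / (1 + k_d θ_c) = 0.457 / (1 + 0.0752 × 13.0) = 0.457 / 1.978 = 0.2311.
Substrate removed = Q·(S₀ − S) = 22500 m³/d × (286 − 2.67) g/m³ = 6.37×10^6 g/d = 6375 kg/d.
So the net sludge growth is P_X = 0.2311 × 6375 = 1473 kg VSS/d.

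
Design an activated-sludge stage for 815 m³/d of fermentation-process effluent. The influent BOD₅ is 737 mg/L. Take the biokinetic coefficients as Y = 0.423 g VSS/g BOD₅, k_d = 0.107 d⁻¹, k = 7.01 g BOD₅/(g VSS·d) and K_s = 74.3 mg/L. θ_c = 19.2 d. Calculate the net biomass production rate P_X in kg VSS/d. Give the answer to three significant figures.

From the Monod/SRT balance for a CMAS, S = K_s·(1+k_d θ_c)/[θ_c·(Y k − k_d) − 1] = 74.3 × (1 + 0.107 × 19.2) / [19.2 × (0.423 × 7.01 − 0.107) − 1] = 226.9 / 53.88 = 4.212 mg/L.
Y_obs = Y / (1 + k_d θ_c) = 0.423 / (1 + 0.107 × 19.2) = 0.423 / 3.054 = 0.1385.
ΔS = 737 − 4.21 = 732.8 mg/L, so the substrate removal rate is 815 × 732.8/1000 = 597.2 kg BOD₅/d.
So the net sludge growth is P_X = 0.1385 × 597.2 = 82.71 kg VSS/d.

P_X ≈ 82.7 kg VSS/d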